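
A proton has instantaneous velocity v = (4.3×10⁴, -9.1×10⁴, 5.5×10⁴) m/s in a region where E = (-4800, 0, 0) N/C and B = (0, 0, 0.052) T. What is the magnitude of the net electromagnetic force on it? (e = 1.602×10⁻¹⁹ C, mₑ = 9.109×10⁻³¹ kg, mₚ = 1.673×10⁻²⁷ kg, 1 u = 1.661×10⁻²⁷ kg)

|F| ≈ 1.57×10⁻¹⁵ N

v×B = (-4730, -2240, 0) N/C.
E + v×B = (-9530, -2240, 0) N/C.
F = q(E + v×B) = (1.602×10⁻¹⁹ C)·(-9530, -2240, 0) = (-1.53×10⁻¹⁵, -3.58×10⁻¹⁶, 0) N.
|F| = 1.57×10⁻¹⁵ N.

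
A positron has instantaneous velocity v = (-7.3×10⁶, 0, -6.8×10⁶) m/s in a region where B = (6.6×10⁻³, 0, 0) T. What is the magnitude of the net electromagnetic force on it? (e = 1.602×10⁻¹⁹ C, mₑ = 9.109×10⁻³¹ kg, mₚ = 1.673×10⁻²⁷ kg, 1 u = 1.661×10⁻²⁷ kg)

v×B = (0, -4.49×10⁴, 0) N/C.
F = q v×B = (1.602×10⁻¹⁹ C)·(0, -4.49×10⁴, 0) = (0, -7.19×10⁻¹⁵, 0) N.
|F| = 7.19×10⁻¹⁵ N.

|F| ≈ 7.19×10⁻¹⁵ N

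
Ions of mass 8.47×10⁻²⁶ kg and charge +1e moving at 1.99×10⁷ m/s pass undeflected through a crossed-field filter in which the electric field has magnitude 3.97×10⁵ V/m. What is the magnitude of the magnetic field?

Balance of forces in the selector: qE = qvB ⇒ B = E/v.
B = 3.97×10⁵/1.99×10⁷ = 0.0199 T.

B = 0.0199 T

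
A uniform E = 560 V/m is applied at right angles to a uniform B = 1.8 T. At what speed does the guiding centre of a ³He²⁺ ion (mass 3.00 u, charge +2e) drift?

In crossed fields the guiding centre drifts at v_d = |E×B|/B² = E/B, independent of charge and mass.
v_d = 560/1.8 = 310 m/s.

v_d ≈ 310 m/s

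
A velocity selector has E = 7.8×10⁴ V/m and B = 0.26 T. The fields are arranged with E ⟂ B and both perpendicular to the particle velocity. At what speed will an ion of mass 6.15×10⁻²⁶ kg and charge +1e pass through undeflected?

For undeflected motion the electric and magnetic forces balance: qE = qvB.
v = E/B = 7.8×10⁴/0.26 = 3.0×10⁵ m/s.

v = 3.0×10⁵ m/s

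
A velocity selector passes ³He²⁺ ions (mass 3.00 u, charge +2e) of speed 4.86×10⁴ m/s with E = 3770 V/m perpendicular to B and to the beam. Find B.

Balance of forces in the selector: qE = qvB ⇒ B = E/v.
B = 3770/4.86×10⁴ = 0.0776 T.

B = 0.0776 T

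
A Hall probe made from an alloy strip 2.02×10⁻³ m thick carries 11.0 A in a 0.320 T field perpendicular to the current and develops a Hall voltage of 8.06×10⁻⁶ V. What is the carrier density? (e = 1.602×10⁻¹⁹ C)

n ≈ 1.35×10²⁷ m⁻³

From V_H = IB/(n e t), n = IB/(V_H e t).
n = (11.0)(0.320)/((8.06×10⁻⁶)(1.602×10⁻¹⁹)(2.02×10⁻³)) ≈ 1.35×10²⁷ m⁻³.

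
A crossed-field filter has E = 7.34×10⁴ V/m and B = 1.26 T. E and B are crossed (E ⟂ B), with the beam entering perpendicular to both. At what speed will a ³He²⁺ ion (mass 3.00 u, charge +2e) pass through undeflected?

v = 5.83×10⁴ m/s

For undeflected motion the electric and magnetic forces balance: qE = qvB.
v = E/B = 7.34×10⁴/1.26 = 5.83×10⁴ m/s.
The result is independent of the particle's charge and mass.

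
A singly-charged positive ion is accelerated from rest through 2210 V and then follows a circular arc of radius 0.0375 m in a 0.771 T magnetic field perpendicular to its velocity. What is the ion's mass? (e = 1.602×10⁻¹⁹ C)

Combine |q|V = ½mv² and r = mv/(|q|B): eliminate v to get m = qB²r²/(2V).
m = (1.602×10⁻¹⁹)(0.771)²(0.0375)²/(2·2210) ≈ 3.03×10⁻²⁶ kg.

m ≈ 3.03×10⁻²⁶ kg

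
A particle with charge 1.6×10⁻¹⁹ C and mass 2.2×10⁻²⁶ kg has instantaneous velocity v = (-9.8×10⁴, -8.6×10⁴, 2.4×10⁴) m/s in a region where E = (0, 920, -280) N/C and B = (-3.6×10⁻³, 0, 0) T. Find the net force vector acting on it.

v×B = (0, -86.4, -310) N/C.
E + v×B = (0, 834, -590) N/C.
F = q(E + v×B) = (1.6×10⁻¹⁹ C)·(0, 834, -590) = (0, 1.33×10⁻¹⁶, -9.43×10⁻¹⁷) N.

F ≈ (0, 1.33×10⁻¹⁶, -9.43×10⁻¹⁷) N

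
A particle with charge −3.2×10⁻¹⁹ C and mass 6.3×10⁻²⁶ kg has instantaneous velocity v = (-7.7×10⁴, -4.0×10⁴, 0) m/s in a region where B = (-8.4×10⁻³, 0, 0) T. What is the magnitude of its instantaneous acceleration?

|a| ≈ 1.71×10⁹ m/s²

v×B = (0, 0, -336) N/C.
F = q v×B = (−3.2×10⁻¹⁹ C)·(0, 0, -336) = (0, 0, 1.08×10⁻¹⁶) N.
|a| = |F|/m = 1.075×10⁻¹⁶/6.3×10⁻²⁶ ≈ 1.71×10⁹ m/s².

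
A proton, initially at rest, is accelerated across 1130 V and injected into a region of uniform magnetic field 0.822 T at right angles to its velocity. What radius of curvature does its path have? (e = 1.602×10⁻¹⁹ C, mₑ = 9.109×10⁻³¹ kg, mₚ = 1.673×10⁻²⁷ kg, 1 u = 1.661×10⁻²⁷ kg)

r ≈ 5.91×10⁻³ m

Acceleration: |q|V = ½mv² ⇒ v = √(2|q|V/m) = √(2·1.602×10⁻¹⁹·1130/1.673×10⁻²⁷) ≈ 4.652×10⁵ m/s.
In the field: r = mv/(|q|B) = (1.673×10⁻²⁷)(4.652×10⁵)/((1.602×10⁻¹⁹)(0.822)) ≈ 5.91×10⁻³ m.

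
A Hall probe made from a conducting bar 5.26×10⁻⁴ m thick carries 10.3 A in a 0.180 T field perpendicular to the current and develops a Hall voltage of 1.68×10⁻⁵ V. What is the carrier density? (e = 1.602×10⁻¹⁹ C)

From V_H = IB/(n e t), n = IB/(V_H e t).
n = (10.3)(0.180)/((1.68×10⁻⁵)(1.602×10⁻¹⁹)(5.26×10⁻⁴)) ≈ 1.31×10²⁷ m⁻³.

n ≈ 1.31×10²⁷ m⁻³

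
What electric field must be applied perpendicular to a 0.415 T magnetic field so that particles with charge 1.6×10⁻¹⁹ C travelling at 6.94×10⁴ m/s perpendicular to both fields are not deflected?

For straight-line motion qE = qvB, so E = vB.
E = 6.94×10⁴ × 0.415 = 2.88×10⁴ V/m.

E = 2.88×10⁴ V/m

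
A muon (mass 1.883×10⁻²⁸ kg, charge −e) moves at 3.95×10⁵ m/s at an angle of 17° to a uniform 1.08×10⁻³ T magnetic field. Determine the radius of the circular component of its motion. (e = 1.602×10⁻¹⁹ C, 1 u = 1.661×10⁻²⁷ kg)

r ≈ 0.126 m

v⊥ = v sinθ = 3.95×10⁵·sin17° ≈ 1.155×10⁵ m/s.
r = m v⊥/(|q|B) = (1.883×10⁻²⁸)(1.155×10⁵)/((1.602×10⁻¹⁹)(1.08×10⁻³)) ≈ 0.126 m.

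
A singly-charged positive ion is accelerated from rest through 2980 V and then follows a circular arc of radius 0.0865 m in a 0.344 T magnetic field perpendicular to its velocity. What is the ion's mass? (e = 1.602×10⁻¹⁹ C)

Combine |q|V = ½mv² and r = mv/(|q|B): eliminate v to get m = qB²r²/(2V).
m = (1.602×10⁻¹⁹)(0.344)²(0.0865)²/(2·2980) ≈ 2.38×10⁻²⁶ kg.

m ≈ 2.38×10⁻²⁶ kg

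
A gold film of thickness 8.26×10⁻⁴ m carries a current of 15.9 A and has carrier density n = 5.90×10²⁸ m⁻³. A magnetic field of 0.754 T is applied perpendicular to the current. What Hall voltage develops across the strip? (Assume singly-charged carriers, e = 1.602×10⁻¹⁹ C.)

V_H = IB/(n e t).
V_H = (15.9)(0.754)/((5.90×10²⁸)(1.602×10⁻¹⁹)(8.26×10⁻⁴)) ≈ 1.54×10⁻⁶ V.

V_H ≈ 1.54×10⁻⁶ V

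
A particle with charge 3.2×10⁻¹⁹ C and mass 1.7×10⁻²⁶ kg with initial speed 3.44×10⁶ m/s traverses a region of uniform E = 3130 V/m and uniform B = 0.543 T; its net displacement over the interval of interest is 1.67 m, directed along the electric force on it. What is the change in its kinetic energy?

The magnetic force is always ⟂ v and does no work; only the electric force changes KE.
ΔKE = F_E · d = |q|E d = (3.2×10⁻¹⁹)(3130)(1.67) ≈ 1.67×10⁻¹⁵ J.

ΔKE ≈ 1.67×10⁻¹⁵ J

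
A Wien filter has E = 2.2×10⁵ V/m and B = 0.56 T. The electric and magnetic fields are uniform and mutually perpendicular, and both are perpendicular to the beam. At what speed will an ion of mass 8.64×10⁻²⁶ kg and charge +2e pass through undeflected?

For undeflected motion the electric and magnetic forces balance: qE = qvB.
v = E/B = 2.2×10⁵/0.56 = 3.9×10⁵ m/s.

v = 3.9×10⁵ m/s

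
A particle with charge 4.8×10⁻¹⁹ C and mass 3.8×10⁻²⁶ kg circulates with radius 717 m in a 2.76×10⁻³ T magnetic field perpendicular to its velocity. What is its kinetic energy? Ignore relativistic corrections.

v = |q|Br/m, then KE = ½mv² = (qBr)²/(2m).
v = (4.8×10⁻¹⁹)(2.76×10⁻³)(717)/3.8×10⁻²⁶ ≈ 2.500×10⁷ m/s.
KE = ½(3.8×10⁻²⁶)(2.500×10⁷)² ≈ 1.19×10⁻¹¹ J.

KE ≈ 1.19×10⁻¹¹ J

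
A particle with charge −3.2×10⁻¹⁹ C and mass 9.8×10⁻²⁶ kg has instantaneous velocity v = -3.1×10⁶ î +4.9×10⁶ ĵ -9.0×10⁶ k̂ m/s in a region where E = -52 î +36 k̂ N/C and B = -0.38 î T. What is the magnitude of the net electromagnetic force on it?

|F| ≈ 1.25×10⁻¹² N

v×B = (0, 3.42×10⁶, 1.86×10⁶) N/C.
E + v×B = (-52.0, 3.42×10⁶, 1.86×10⁶) N/C.
F = q(E + v×B) = (−3.2×10⁻¹⁹ C)·(-52.0, 3.42×10⁶, 1.86×10⁶) = (1.66×10⁻¹⁷, -1.09×10⁻¹², -5.96×10⁻¹³) N.
|F| = 1.25×10⁻¹² N.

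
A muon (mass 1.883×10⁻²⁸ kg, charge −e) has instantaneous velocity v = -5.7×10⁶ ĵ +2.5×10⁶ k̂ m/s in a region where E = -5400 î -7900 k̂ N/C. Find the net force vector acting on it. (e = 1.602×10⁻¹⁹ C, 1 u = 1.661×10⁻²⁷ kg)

Only an electric field acts, so F = qE = (−1.602×10⁻¹⁹ C)·(-5400, 0, -7900) = (8.65×10⁻¹⁶, 0, 1.27×10⁻¹⁵) N.

F ≈ (8.65×10⁻¹⁶, 0, 1.27×10⁻¹⁵) N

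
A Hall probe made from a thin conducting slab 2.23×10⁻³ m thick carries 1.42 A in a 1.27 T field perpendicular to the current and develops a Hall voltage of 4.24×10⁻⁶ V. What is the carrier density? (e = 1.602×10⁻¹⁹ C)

n ≈ 1.19×10²⁷ m⁻³

From V_H = IB/(n e t), n = IB/(V_H e t).
n = (1.42)(1.27)/((4.24×10⁻⁶)(1.602×10⁻¹⁹)(2.23×10⁻³)) ≈ 1.19×10²⁷ m⁻³.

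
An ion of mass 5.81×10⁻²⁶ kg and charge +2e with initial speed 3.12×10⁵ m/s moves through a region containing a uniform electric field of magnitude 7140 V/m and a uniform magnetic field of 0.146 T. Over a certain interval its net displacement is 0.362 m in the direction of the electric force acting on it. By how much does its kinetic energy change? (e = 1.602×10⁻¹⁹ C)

The magnetic force is always ⟂ v and does no work; only the electric force changes KE.
ΔKE = F_E · d = |q|E d = (3.204×10⁻¹⁹)(7140)(0.362) ≈ 8.28×10⁻¹⁶ J.

ΔKE ≈ 8.28×10⁻¹⁶ J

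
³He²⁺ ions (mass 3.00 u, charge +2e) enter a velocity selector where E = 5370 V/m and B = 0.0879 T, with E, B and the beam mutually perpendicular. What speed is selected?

v = 6.11×10⁴ m/s

Zero net Lorentz force requires |qE| = |q v×B|, i.e. E = vB.
v = E/B = 5370/0.0879 = 6.11×10⁴ m/s.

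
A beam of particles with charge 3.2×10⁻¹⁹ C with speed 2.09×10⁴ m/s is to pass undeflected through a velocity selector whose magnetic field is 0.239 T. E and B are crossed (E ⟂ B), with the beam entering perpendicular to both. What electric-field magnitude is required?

For straight-line motion qE = qvB, so E = vB.
E = 2.09×10⁴ × 0.239 = 5000 V/m.

E = 5000 V/m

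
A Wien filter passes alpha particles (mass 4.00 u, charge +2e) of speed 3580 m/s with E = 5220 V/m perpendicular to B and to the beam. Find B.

B = 1.46 T

Balance of forces in the selector: qE = qvB ⇒ B = E/v.
B = 5220/3580 = 1.46 T.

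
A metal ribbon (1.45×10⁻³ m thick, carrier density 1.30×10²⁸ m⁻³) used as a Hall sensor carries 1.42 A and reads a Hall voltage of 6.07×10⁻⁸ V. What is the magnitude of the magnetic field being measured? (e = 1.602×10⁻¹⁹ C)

From V_H = IB/(n e t), B = V_H n e t / I.
B = (6.07×10⁻⁸)(1.30×10²⁸)(1.602×10⁻¹⁹)(1.45×10⁻³)/1.42 ≈ 0.129 T.

B ≈ 0.129 T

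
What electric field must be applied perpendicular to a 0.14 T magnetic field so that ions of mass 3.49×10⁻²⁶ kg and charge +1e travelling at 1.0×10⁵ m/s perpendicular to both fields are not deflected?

For straight-line motion qE = qvB, so E = vB.
E = 1.0×10⁵ × 0.14 = 1.4×10⁴ V/m.

E = 1.4×10⁴ V/m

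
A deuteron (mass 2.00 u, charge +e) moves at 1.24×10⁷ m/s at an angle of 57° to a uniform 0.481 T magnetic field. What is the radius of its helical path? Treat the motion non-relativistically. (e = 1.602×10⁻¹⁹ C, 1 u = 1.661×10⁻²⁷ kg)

r ≈ 0.448 m

v⊥ = v sinθ = 1.24×10⁷·sin57° ≈ 1.040×10⁷ m/s.
r = m v⊥/(|q|B) = (3.322×10⁻²⁷)(1.040×10⁷)/((1.602×10⁻¹⁹)(0.481)) ≈ 0.448 m.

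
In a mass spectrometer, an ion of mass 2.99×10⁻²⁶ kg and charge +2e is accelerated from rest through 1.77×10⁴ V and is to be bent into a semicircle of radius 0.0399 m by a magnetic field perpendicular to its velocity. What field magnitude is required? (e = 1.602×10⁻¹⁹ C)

v = √(2|q|V/m) = √(2·3.204×10⁻¹⁹·1.77×10⁴/2.99×10⁻²⁶) ≈ 6.159×10⁵ m/s.
B = mv/(|q|r) = (2.99×10⁻²⁶)(6.159×10⁵)/((3.204×10⁻¹⁹)(0.0399)) ≈ 1.44 T.

B ≈ 1.44 T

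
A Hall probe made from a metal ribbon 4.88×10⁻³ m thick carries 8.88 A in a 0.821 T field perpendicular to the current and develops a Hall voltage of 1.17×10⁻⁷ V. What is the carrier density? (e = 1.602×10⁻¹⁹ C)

n ≈ 7.97×10²⁸ m⁻³

From V_H = IB/(n e t), n = IB/(V_H e t).
n = (8.88)(0.821)/((1.17×10⁻⁷)(1.602×10⁻¹⁹)(4.88×10⁻³)) ≈ 7.97×10²⁸ m⁻³.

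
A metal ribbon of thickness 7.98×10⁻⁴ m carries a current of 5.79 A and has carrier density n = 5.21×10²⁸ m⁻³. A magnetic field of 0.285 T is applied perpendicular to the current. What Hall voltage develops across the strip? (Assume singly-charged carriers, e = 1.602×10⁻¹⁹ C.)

V_H = IB/(n e t).
V_H = (5.79)(0.285)/((5.21×10²⁸)(1.602×10⁻¹⁹)(7.98×10⁻⁴)) ≈ 2.48×10⁻⁷ V.

V_H ≈ 2.48×10⁻⁷ V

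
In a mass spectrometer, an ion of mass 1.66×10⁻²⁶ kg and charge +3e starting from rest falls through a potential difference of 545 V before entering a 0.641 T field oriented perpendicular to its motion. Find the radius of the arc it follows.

r ≈ 9.57×10⁻³ m

Acceleration: |q|V = ½mv² ⇒ v = √(2|q|V/m) = √(2·4.806×10⁻¹⁹·545/1.66×10⁻²⁶) ≈ 1.776×10⁵ m/s.
In the field: r = mv/(|q|B) = (1.66×10⁻²⁶)(1.776×10⁵)/((4.806×10⁻¹⁹)(0.641)) ≈ 9.57×10⁻³ m.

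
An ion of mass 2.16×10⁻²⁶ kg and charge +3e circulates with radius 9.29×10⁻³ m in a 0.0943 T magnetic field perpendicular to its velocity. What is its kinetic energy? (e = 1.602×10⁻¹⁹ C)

KE ≈ 25.6 eV

v = |q|Br/m, then KE = ½mv² = (qBr)²/(2m).
v = (4.806×10⁻¹⁹)(0.0943)(9.29×10⁻³)/2.16×10⁻²⁶ ≈ 1.949×10⁴ m/s.
KE = ½(2.16×10⁻²⁶)(1.949×10⁴)² ≈ 4.10×10⁻¹⁸ J = 25.6 eV.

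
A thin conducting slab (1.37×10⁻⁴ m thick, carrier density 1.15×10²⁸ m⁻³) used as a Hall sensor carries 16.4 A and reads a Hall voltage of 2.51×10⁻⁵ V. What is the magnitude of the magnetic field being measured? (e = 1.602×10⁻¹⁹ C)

From V_H = IB/(n e t), B = V_H n e t / I.
B = (2.51×10⁻⁵)(1.15×10²⁸)(1.602×10⁻¹⁹)(1.37×10⁻⁴)/16.4 ≈ 0.386 T.

B ≈ 0.386 T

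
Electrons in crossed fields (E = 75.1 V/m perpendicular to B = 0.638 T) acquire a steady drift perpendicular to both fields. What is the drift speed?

In crossed fields the guiding centre drifts at v_d = |E×B|/B² = E/B, independent of charge and mass.
v_d = 75.1/0.638 = 118 m/s.

v_d ≈ 118 m/s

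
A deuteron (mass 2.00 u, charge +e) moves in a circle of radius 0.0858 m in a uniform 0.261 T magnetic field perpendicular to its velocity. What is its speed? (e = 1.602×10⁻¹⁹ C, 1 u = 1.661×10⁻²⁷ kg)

v ≈ 1.08×10⁶ m/s

From |q|vB = mv²/r, v = |q|Br/m.
v = (1.602×10⁻¹⁹)(0.261)(0.0858)/3.322×10⁻²⁷ ≈ 1.08×10⁶ m/s.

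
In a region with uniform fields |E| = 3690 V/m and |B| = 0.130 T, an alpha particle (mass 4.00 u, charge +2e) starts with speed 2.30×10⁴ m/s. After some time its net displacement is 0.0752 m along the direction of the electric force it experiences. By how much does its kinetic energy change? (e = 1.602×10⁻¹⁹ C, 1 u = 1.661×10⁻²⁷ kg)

ΔKE ≈ 8.89×10⁻¹⁷ J

The magnetic force is always ⟂ v and does no work; only the electric force changes KE.
ΔKE = F_E · d = |q|E d = (3.204×10⁻¹⁹)(3690)(0.0752) ≈ 8.89×10⁻¹⁷ J.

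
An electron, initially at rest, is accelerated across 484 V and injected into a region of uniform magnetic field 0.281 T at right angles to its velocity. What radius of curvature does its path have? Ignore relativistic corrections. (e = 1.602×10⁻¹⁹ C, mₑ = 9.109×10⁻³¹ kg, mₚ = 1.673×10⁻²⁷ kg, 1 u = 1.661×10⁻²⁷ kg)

r ≈ 2.64×10⁻⁴ m

Acceleration: |q|V = ½mv² ⇒ v = √(2|q|V/m) = √(2·1.602×10⁻¹⁹·484/9.109×10⁻³¹) ≈ 1.305×10⁷ m/s.
In the field: r = mv/(|q|B) = (9.109×10⁻³¹)(1.305×10⁷)/((1.602×10⁻¹⁹)(0.281)) ≈ 2.64×10⁻⁴ m.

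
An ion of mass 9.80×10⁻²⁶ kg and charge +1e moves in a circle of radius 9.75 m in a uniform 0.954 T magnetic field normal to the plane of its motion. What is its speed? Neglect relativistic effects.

v ≈ 1.52×10⁷ m/s

From |q|vB = mv²/r, v = |q|Br/m.
v = (1.602×10⁻¹⁹)(0.954)(9.75)/9.80×10⁻²⁶ ≈ 1.52×10⁷ m/s.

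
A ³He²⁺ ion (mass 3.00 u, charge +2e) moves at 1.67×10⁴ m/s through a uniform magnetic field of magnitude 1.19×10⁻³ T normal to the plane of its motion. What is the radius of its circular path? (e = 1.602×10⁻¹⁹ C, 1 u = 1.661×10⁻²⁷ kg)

r ≈ 0.218 m

The magnetic force provides the centripetal force: |q|vB = mv²/r.
r = mv/(|q|B) = (4.983×10⁻²⁷)(1.67×10⁴)/((3.204×10⁻¹⁹)(1.19×10⁻³)) ≈ 0.218 m.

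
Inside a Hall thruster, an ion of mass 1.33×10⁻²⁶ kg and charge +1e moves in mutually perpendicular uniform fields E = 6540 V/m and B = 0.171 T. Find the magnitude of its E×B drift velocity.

v_d ≈ 3.82×10⁴ m/s

The steady drift has the magnetic force balancing the electric force, so v_d = E/B.
v_d = 6540/0.171 = 3.82×10⁴ m/s.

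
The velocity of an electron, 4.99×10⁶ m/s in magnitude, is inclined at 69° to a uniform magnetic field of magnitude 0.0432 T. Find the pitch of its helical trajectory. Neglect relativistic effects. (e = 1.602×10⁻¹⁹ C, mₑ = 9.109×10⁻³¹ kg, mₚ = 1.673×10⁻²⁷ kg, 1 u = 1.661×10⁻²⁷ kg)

v∥ = v cosθ = 4.99×10⁶·cos69° ≈ 1.788×10⁶ m/s.
T = 2πm/(|q|B) = 2π(9.109×10⁻³¹)/((1.602×10⁻¹⁹)(0.0432)) ≈ 8.270×10⁻¹⁰ s.
pitch = v∥ T = (1.788×10⁶)(8.270×10⁻¹⁰) ≈ 1.48×10⁻³ m.

p ≈ 1.48×10⁻³ m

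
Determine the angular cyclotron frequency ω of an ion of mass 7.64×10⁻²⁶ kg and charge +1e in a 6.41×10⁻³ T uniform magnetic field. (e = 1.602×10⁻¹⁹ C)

ω = |q|B/m.
ω = (1.602×10⁻¹⁹)(6.41×10⁻³)/7.64×10⁻²⁶ ≈ 1.34×10⁴ rad/s.

ω ≈ 1.34×10⁴ rad/s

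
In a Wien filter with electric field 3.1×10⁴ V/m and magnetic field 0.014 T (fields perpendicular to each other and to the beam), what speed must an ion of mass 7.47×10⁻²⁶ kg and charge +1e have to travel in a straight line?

v = 2.2×10⁶ m/s

For undeflected motion the electric and magnetic forces balance: qE = qvB.
v = E/B = 3.1×10⁴/0.014 = 2.2×10⁶ m/s.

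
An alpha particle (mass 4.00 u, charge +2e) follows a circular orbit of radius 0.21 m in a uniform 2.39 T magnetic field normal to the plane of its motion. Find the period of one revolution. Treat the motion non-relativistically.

T ≈ 5.45×10⁻⁸ s

The cyclotron period depends only on m, q, B: T = 2πm/(|q|B).
T = 2π(6.644×10⁻²⁷)/((3.204×10⁻¹⁹)(2.39)) ≈ 5.45×10⁻⁸ s.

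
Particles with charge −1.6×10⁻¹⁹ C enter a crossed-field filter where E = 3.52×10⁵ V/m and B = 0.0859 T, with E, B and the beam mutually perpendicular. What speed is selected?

Straight-line motion ⇒ electric and magnetic forces cancel, so E = vB.
v = E/B = 3.52×10⁵/0.0859 = 4.10×10⁶ m/s.
The result is independent of the particle's charge and mass.

v = 4.10×10⁶ m/s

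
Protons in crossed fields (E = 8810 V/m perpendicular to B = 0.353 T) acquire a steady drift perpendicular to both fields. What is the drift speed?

v_d ≈ 2.50×10⁴ m/s

The E×B drift speed is v_d = E/B.
v_d = 8810/0.353 = 2.50×10⁴ m/s.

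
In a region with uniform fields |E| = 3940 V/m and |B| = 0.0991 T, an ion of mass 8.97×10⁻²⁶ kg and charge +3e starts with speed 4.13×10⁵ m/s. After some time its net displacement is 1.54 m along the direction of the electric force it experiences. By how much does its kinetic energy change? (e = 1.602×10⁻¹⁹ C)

The magnetic force is always ⟂ v and does no work; only the electric force changes KE.
ΔKE = F_E · d = |q|E d = (4.806×10⁻¹⁹)(3940)(1.54) ≈ 2.92×10⁻¹⁵ J.

ΔKE ≈ 2.92×10⁻¹⁵ J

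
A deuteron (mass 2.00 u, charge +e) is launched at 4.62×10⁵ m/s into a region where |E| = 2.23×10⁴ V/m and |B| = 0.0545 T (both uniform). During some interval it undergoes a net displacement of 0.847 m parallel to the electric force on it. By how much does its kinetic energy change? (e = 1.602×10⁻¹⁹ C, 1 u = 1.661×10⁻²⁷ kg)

ΔKE ≈ 3.03×10⁻¹⁵ J

The magnetic force is always ⟂ v and does no work; only the electric force changes KE.
ΔKE = F_E · d = |q|E d = (1.602×10⁻¹⁹)(2.23×10⁴)(0.847) ≈ 3.03×10⁻¹⁵ J.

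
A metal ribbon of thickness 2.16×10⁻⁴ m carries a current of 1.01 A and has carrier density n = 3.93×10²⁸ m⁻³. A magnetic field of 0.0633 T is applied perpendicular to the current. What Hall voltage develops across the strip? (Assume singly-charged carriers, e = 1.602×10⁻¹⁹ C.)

V_H = IB/(n e t).
V_H = (1.01)(0.0633)/((3.93×10²⁸)(1.602×10⁻¹⁹)(2.16×10⁻⁴)) ≈ 4.70×10⁻⁸ V.

V_H ≈ 4.70×10⁻⁸ V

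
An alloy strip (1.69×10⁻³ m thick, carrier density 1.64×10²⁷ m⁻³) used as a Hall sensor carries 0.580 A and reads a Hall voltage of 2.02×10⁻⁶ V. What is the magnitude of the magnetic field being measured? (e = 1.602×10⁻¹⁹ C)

From V_H = IB/(n e t), B = V_H n e t / I.
B = (2.02×10⁻⁶)(1.64×10²⁷)(1.602×10⁻¹⁹)(1.69×10⁻³)/0.580 ≈ 1.55 T.

B ≈ 1.55 T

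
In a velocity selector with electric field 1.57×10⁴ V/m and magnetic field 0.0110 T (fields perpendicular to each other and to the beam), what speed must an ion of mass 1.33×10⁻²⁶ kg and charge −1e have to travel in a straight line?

For undeflected motion the electric and magnetic forces balance: qE = qvB.
v = E/B = 1.57×10⁴/0.0110 = 1.43×10⁶ m/s.

v = 1.43×10⁶ m/s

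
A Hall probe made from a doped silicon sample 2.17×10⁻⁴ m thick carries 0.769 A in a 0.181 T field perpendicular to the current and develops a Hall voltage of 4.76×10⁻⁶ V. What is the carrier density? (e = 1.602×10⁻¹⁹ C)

From V_H = IB/(n e t), n = IB/(V_H e t).
n = (0.769)(0.181)/((4.76×10⁻⁶)(1.602×10⁻¹⁹)(2.17×10⁻⁴)) ≈ 8.41×10²⁶ m⁻³.

n ≈ 8.41×10²⁶ m⁻³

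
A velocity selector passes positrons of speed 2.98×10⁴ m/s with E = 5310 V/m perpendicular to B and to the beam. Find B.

Balance of forces in the selector: qE = qvB ⇒ B = E/v.
B = 5310/2.98×10⁴ = 0.178 T.

B = 0.178 T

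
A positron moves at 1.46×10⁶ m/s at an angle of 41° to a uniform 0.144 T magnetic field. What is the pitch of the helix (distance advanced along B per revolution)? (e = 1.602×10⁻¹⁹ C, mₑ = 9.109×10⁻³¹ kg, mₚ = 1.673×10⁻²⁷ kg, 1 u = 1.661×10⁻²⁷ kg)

p ≈ 2.73×10⁻⁴ m

v∥ = v cosθ = 1.46×10⁶·cos41° ≈ 1.102×10⁶ m/s.
T = 2πm/(|q|B) = 2π(9.109×10⁻³¹)/((1.602×10⁻¹⁹)(0.144)) ≈ 2.481×10⁻¹⁰ s.
pitch = v∥ T = (1.102×10⁶)(2.481×10⁻¹⁰) ≈ 2.73×10⁻⁴ m.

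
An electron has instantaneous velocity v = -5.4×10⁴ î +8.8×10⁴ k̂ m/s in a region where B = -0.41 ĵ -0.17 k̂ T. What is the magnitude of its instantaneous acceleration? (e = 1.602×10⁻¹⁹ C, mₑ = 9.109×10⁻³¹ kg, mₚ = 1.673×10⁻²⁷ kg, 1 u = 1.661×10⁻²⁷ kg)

v×B = (3.61×10⁴, -9180, 2.21×10⁴) N/C.
F = q v×B = (−1.602×10⁻¹⁹ C)·(3.61×10⁴, -9180, 2.21×10⁴) = (-5.78×10⁻¹⁵, 1.47×10⁻¹⁵, -3.55×10⁻¹⁵) N.
|a| = |F|/m = 6.939×10⁻¹⁵/9.109×10⁻³¹ ≈ 7.62×10¹⁵ m/s².

|a| ≈ 7.62×10¹⁵ m/s²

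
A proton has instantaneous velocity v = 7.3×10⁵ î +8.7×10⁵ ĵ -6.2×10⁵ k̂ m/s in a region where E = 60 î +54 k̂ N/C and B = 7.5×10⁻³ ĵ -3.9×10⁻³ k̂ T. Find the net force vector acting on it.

v×B = (1260, 2850, 5480) N/C.
E + v×B = (1320, 2850, 5530) N/C.
F = q(E + v×B) = (1.602×10⁻¹⁹ C)·(1320, 2850, 5530) = (2.11×10⁻¹⁶, 4.56×10⁻¹⁶, 8.86×10⁻¹⁶) N.

F ≈ (2.11×10⁻¹⁶, 4.56×10⁻¹⁶, 8.86×10⁻¹⁶) N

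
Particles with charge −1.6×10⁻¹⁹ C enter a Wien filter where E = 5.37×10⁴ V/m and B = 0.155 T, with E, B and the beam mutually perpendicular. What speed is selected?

v = 3.46×10⁵ m/s

Straight-line motion ⇒ electric and magnetic forces cancel, so E = vB.
v = E/B = 5.37×10⁴/0.155 = 3.46×10⁵ m/s.
The result is independent of the particle's charge and mass.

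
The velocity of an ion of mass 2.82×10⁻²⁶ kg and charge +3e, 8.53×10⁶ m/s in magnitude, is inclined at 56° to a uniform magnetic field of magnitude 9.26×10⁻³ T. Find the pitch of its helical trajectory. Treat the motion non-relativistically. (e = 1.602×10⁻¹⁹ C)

v∥ = v cosθ = 8.53×10⁶·cos56° ≈ 4.770×10⁶ m/s.
T = 2πm/(|q|B) = 2π(2.82×10⁻²⁶)/((4.806×10⁻¹⁹)(9.26×10⁻³)) ≈ 3.981×10⁻⁵ s.
pitch = v∥ T = (4.770×10⁶)(3.981×10⁻⁵) ≈ 190 m.

p ≈ 190 m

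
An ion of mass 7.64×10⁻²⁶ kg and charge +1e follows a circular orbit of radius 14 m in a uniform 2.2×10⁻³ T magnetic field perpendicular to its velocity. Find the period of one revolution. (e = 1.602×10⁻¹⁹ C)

The cyclotron period depends only on m, q, B: T = 2πm/(|q|B).
T = 2π(7.64×10⁻²⁶)/((1.602×10⁻¹⁹)(2.2×10⁻³)) ≈ 1.4×10⁻³ s.

T ≈ 1.4×10⁻³ s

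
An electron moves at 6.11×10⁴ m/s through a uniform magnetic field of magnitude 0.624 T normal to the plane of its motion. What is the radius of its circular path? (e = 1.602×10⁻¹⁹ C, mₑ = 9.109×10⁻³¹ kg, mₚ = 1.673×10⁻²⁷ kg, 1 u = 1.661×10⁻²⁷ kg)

The magnetic force provides the centripetal force: |q|vB = mv²/r.
r = mv/(|q|B) = (9.109×10⁻³¹)(6.11×10⁴)/((1.602×10⁻¹⁹)(0.624)) ≈ 5.57×10⁻⁷ m.

r ≈ 5.57×10⁻⁷ m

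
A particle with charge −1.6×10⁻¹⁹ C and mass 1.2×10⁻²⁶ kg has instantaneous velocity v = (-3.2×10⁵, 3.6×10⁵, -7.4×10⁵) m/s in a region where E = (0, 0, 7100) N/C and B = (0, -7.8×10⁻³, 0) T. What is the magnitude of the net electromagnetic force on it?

v×B = (-5770, 0, 2500) N/C.
E + v×B = (-5770, 0, 9600) N/C.
F = q(E + v×B) = (−1.6×10⁻¹⁹ C)·(-5770, 0, 9600) = (9.24×10⁻¹⁶, 0, -1.54×10⁻¹⁵) N.
|F| = 1.79×10⁻¹⁵ N.

|F| ≈ 1.79×10⁻¹⁵ N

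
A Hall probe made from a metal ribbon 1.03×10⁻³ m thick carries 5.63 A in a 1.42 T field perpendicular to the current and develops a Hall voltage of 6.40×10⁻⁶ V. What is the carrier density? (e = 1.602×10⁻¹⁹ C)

n ≈ 7.57×10²⁷ m⁻³

From V_H = IB/(n e t), n = IB/(V_H e t).
n = (5.63)(1.42)/((6.40×10⁻⁶)(1.602×10⁻¹⁹)(1.03×10⁻³)) ≈ 7.57×10²⁷ m⁻³.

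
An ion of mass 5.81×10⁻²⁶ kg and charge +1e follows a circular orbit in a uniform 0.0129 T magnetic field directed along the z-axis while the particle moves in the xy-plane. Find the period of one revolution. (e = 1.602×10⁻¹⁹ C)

T ≈ 1.77×10⁻⁴ s

The cyclotron period depends only on m, q, B: T = 2πm/(|q|B).
T = 2π(5.81×10⁻²⁶)/((1.602×10⁻¹⁹)(0.0129)) ≈ 1.77×10⁻⁴ s.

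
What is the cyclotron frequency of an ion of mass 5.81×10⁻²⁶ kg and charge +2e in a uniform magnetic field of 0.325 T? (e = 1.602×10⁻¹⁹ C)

f ≈ 2.85×10⁵ Hz

f = |q|B/(2πm).
f = (3.204×10⁻¹⁹)(0.325)/(2π·5.81×10⁻²⁶) ≈ 2.85×10⁵ Hz.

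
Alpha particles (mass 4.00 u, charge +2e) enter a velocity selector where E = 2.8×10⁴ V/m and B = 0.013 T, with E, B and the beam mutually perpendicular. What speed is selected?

v = 2.2×10⁶ m/s

Straight-line motion ⇒ electric and magnetic forces cancel, so E = vB.
v = E/B = 2.8×10⁴/0.013 = 2.2×10⁶ m/s.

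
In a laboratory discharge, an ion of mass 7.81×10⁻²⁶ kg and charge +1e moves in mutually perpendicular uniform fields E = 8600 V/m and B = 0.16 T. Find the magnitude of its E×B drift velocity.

In crossed fields the guiding centre drifts at v_d = |E×B|/B² = E/B, independent of charge and mass.
v_d = 8600/0.16 = 5.4×10⁴ m/s.

v_d ≈ 5.4×10⁴ m/s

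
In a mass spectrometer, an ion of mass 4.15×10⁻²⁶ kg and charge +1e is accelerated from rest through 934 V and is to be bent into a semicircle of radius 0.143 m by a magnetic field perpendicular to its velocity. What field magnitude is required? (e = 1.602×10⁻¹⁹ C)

v = √(2|q|V/m) = √(2·1.602×10⁻¹⁹·934/4.15×10⁻²⁶) ≈ 8.492×10⁴ m/s.
B = mv/(|q|r) = (4.15×10⁻²⁶)(8.492×10⁴)/((1.602×10⁻¹⁹)(0.143)) ≈ 0.154 T.

B ≈ 0.154 T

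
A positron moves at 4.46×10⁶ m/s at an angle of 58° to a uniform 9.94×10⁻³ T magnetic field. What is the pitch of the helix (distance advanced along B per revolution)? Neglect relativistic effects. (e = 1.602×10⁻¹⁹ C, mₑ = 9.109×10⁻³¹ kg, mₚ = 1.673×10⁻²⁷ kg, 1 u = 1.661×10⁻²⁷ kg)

p ≈ 8.49×10⁻³ m

v∥ = v cosθ = 4.46×10⁶·cos58° ≈ 2.363×10⁶ m/s.
T = 2πm/(|q|B) = 2π(9.109×10⁻³¹)/((1.602×10⁻¹⁹)(9.94×10⁻³)) ≈ 3.594×10⁻⁹ s.
pitch = v∥ T = (2.363×10⁶)(3.594×10⁻⁹) ≈ 8.49×10⁻³ m.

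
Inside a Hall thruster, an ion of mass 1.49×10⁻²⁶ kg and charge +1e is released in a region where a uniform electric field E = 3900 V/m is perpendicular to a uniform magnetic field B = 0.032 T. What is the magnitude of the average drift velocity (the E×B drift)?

v_d ≈ 1.2×10⁵ m/s

In crossed fields the guiding centre drifts at v_d = |E×B|/B² = E/B, independent of charge and mass.
v_d = 3900/0.032 = 1.2×10⁵ m/s.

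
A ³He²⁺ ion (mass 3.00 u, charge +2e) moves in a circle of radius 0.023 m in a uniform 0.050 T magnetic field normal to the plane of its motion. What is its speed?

v ≈ 7.4×10⁴ m/s

From |q|vB = mv²/r, v = |q|Br/m.
v = (3.204×10⁻¹⁹)(0.050)(0.023)/4.983×10⁻²⁷ ≈ 7.4×10⁴ m/s.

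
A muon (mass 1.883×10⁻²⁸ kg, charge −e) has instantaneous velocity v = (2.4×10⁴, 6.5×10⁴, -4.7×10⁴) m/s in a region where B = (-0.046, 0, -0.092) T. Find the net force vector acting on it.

F ≈ (9.58×10⁻¹⁶, -7.00×10⁻¹⁶, -4.79×10⁻¹⁶) N

v×B = (-5980, 4370, 2990) N/C.
F = q v×B = (−1.602×10⁻¹⁹ C)·(-5980, 4370, 2990) = (9.58×10⁻¹⁶, -7.00×10⁻¹⁶, -4.79×10⁻¹⁶) N.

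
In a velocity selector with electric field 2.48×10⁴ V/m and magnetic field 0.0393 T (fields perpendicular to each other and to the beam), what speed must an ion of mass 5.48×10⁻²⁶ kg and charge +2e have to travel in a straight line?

Zero net Lorentz force requires |qE| = |q v×B|, i.e. E = vB.
v = E/B = 2.48×10⁴/0.0393 = 6.31×10⁵ m/s.

v = 6.31×10⁵ m/s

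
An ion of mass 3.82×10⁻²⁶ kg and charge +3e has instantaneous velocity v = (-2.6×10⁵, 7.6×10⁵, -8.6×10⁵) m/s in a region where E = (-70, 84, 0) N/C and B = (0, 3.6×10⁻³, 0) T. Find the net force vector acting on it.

v×B = (3100, 0, -936) N/C.
E + v×B = (3030, 84.0, -936) N/C.
F = q(E + v×B) = (4.806×10⁻¹⁹ C)·(3030, 84.0, -936) = (1.45×10⁻¹⁵, 4.04×10⁻¹⁷, -4.50×10⁻¹⁶) N.

F ≈ (1.45×10⁻¹⁵, 4.04×10⁻¹⁷, -4.50×10⁻¹⁶) N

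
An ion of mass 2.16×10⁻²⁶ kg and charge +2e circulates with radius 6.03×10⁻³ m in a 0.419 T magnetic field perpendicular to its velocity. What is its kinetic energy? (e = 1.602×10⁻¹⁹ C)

KE ≈ 1.52×10⁻¹⁷ J

v = |q|Br/m, then KE = ½mv² = (qBr)²/(2m).
v = (3.204×10⁻¹⁹)(0.419)(6.03×10⁻³)/2.16×10⁻²⁶ ≈ 3.748×10⁴ m/s.
KE = ½(2.16×10⁻²⁶)(3.748×10⁴)² ≈ 1.52×10⁻¹⁷ J.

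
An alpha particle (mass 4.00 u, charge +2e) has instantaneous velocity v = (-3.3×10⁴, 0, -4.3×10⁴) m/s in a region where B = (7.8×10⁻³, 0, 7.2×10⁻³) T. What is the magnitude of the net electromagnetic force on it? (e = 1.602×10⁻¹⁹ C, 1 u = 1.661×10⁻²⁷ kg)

v×B = (0, -97.8, 0) N/C.
F = q v×B = (3.204×10⁻¹⁹ C)·(0, -97.8, 0) = (0, -3.13×10⁻¹⁷, 0) N.
|F| = 3.13×10⁻¹⁷ N.

|F| ≈ 3.13×10⁻¹⁷ N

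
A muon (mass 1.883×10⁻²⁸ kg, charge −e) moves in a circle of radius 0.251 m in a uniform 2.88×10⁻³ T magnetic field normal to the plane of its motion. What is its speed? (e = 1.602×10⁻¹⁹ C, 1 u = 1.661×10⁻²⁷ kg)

From |q|vB = mv²/r, v = |q|Br/m.
v = (1.602×10⁻¹⁹)(2.88×10⁻³)(0.251)/1.883×10⁻²⁸ ≈ 6.15×10⁵ m/s.

v ≈ 6.15×10⁵ m/s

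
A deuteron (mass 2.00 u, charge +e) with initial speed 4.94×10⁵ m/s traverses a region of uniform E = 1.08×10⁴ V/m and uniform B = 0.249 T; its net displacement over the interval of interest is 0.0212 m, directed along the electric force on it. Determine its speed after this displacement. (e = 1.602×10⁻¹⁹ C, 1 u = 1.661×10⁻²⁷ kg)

B does no work; ΔKE = |q|E d.
½mv_f² = ½mv₀² + |q|Ed = ½(3.322×10⁻²⁷)(4.94×10⁵)² + (1.602×10⁻¹⁹)(1.08×10⁴)(0.0212) ≈ 4.053×10⁻¹⁶ J + 3.668×10⁻¹⁷ J ≈ 4.420×10⁻¹⁶ J.
v_f = √(2·4.420×10⁻¹⁶/3.322×10⁻²⁷) ≈ 5.16×10⁵ m/s.

v_f ≈ 5.16×10⁵ m/s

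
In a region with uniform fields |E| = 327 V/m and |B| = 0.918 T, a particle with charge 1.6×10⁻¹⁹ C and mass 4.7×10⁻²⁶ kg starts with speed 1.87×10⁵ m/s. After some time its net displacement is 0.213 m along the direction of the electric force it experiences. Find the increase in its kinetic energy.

ΔKE ≈ 1.11×10⁻¹⁷ J

The magnetic force is always ⟂ v and does no work; only the electric force changes KE.
ΔKE = F_E · d = |q|E d = (1.6×10⁻¹⁹)(327)(0.213) ≈ 1.11×10⁻¹⁷ J.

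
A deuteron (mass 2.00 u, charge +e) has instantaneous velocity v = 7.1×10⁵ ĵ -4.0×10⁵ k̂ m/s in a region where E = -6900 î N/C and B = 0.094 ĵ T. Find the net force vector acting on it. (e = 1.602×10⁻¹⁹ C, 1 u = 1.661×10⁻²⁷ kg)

v×B = (3.76×10⁴, 0, 0) N/C.
E + v×B = (3.07×10⁴, 0, 0) N/C.
F = q(E + v×B) = (1.602×10⁻¹⁹ C)·(3.07×10⁴, 0, 0) = (4.92×10⁻¹⁵, 0, 0) N.

F ≈ (4.92×10⁻¹⁵, 0, 0) N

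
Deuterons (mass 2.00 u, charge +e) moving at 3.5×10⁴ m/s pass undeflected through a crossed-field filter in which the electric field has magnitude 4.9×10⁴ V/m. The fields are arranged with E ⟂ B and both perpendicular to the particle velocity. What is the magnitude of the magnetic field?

Balance of forces in the selector: qE = qvB ⇒ B = E/v.
B = 4.9×10⁴/3.5×10⁴ = 1.4 T.

B = 1.4 T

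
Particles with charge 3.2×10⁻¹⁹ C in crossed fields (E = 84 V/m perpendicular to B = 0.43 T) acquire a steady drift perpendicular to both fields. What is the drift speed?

The E×B drift speed is v_d = E/B.
v_d = 84/0.43 = 200 m/s.

v_d ≈ 200 m/s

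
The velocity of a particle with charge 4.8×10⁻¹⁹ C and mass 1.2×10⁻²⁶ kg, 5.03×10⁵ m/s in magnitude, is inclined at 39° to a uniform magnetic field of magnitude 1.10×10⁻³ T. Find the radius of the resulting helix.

r ≈ 7.19 m

v⊥ = v sinθ = 5.03×10⁵·sin39° ≈ 3.165×10⁵ m/s.
r = m v⊥/(|q|B) = (1.2×10⁻²⁶)(3.165×10⁵)/((4.8×10⁻¹⁹)(1.10×10⁻³)) ≈ 7.19 m.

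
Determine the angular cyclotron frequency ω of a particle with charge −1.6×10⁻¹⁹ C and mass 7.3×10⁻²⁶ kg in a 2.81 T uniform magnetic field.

ω ≈ 6.16×10⁶ rad/s

ω = |q|B/m.
ω = (1.6×10⁻¹⁹)(2.81)/7.3×10⁻²⁶ ≈ 6.16×10⁶ rad/s.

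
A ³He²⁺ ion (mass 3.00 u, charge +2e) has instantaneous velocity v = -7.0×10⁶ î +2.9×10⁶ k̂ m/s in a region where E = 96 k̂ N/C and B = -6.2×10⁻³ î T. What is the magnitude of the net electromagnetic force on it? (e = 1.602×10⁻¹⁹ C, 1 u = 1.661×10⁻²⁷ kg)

|F| ≈ 5.76×10⁻¹⁵ N

v×B = (0, -1.80×10⁴, 0) N/C.
E + v×B = (0, -1.80×10⁴, 96.0) N/C.
F = q(E + v×B) = (3.204×10⁻¹⁹ C)·(0, -1.80×10⁴, 96.0) = (0, -5.76×10⁻¹⁵, 3.08×10⁻¹⁷) N.
|F| = 5.76×10⁻¹⁵ N.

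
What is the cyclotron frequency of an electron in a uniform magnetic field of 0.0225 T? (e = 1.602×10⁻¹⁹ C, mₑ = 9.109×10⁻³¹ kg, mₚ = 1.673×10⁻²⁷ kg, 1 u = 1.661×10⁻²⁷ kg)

f = |q|B/(2πm).
f = (1.602×10⁻¹⁹)(0.0225)/(2π·9.109×10⁻³¹) ≈ 6.30×10⁸ Hz.

f ≈ 6.30×10⁸ Hz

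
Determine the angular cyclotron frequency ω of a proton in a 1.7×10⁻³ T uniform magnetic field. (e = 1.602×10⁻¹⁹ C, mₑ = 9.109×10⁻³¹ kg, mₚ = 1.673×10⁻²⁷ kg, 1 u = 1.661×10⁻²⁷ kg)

ω = |q|B/m.
ω = (1.602×10⁻¹⁹)(1.7×10⁻³)/1.673×10⁻²⁷ ≈ 1.6×10⁵ rad/s.

ω ≈ 1.6×10⁵ rad/s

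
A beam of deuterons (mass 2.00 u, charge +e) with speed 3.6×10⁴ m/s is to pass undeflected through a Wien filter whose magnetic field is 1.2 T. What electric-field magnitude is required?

For straight-line motion qE = qvB, so E = vB.
E = 3.6×10⁴ × 1.2 = 4.3×10⁴ V/m.

E = 4.3×10⁴ V/m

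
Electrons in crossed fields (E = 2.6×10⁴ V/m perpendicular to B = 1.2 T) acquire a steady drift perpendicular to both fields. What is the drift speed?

v_d ≈ 2.2×10⁴ m/s

In crossed fields the guiding centre drifts at v_d = |E×B|/B² = E/B, independent of charge and mass.
v_d = 2.6×10⁴/1.2 = 2.2×10⁴ m/s.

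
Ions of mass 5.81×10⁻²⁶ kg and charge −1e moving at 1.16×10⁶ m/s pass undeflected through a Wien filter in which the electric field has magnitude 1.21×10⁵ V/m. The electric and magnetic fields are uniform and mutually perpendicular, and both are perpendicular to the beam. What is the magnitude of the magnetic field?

B = 0.104 T

Balance of forces in the selector: qE = qvB ⇒ B = E/v.
B = 1.21×10⁵/1.16×10⁶ = 0.104 T.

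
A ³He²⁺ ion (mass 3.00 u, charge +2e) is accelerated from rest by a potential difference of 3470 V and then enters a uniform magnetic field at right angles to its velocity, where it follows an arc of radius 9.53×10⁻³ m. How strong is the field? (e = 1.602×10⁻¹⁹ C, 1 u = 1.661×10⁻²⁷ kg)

B ≈ 1.09 T

v = √(2|q|V/m) = √(2·3.204×10⁻¹⁹·3470/4.983×10⁻²⁷) ≈ 6.680×10⁵ m/s.
B = mv/(|q|r) = (4.983×10⁻²⁷)(6.680×10⁵)/((3.204×10⁻¹⁹)(9.53×10⁻³)) ≈ 1.09 T.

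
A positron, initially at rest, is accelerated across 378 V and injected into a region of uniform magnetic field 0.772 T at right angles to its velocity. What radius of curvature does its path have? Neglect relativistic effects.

r ≈ 8.49×10⁻⁵ m

Acceleration: |q|V = ½mv² ⇒ v = √(2|q|V/m) = √(2·1.602×10⁻¹⁹·378/9.109×10⁻³¹) ≈ 1.153×10⁷ m/s.
In the field: r = mv/(|q|B) = (9.109×10⁻³¹)(1.153×10⁷)/((1.602×10⁻¹⁹)(0.772)) ≈ 8.49×10⁻⁵ m.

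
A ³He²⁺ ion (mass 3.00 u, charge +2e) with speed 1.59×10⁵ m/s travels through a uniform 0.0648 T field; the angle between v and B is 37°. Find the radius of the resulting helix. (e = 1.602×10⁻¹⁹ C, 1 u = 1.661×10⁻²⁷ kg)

r ≈ 0.0230 m

v⊥ = v sinθ = 1.59×10⁵·sin37° ≈ 9.569×10⁴ m/s.
r = m v⊥/(|q|B) = (4.983×10⁻²⁷)(9.569×10⁴)/((3.204×10⁻¹⁹)(0.0648)) ≈ 0.0230 m.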